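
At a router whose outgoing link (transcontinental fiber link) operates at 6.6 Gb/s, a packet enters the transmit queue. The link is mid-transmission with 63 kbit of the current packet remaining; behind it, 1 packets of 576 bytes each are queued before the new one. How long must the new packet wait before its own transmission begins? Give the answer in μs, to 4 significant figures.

Each queued packet: L/R = 4608/6600000000 = 0.698182 μs.
1 queued → 0.698182 μs.
Plus remaining 63000 bits of current packet: 9.54545 μs.
Queuing delay = 10.24 μs.

10.24 μs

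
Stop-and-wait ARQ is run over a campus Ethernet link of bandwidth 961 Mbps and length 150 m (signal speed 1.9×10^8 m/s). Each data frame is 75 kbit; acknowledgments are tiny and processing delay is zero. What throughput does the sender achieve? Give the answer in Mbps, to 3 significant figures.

t_tx = L/R = 75000/961000000 = 7.80437e-05 s.
t_prop = 150/190000000 = 7.89474e-07 s; RTT = 1.57895e-06 s.
Cycle = t_tx + RTT = 7.96227e-05 s.
Throughput = L / cycle = 75000 / 7.96227e-05 = 942 Mbps.

942 Mbps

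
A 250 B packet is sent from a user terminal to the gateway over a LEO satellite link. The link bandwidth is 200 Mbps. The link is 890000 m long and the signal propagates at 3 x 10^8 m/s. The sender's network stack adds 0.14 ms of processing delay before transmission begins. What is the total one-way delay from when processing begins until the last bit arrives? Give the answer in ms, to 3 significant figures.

L = 250 × 8 = 2000 bits.
Transmission delay = L/R = 2000 / 200000000 = 0.01 ms.
Propagation delay = d/s = 890000 m / 300000000 m/s = 2.96667 ms.
Plus processing delay 0.14 ms = 0.14 ms.
Total = 3.12 ms.

3.12 ms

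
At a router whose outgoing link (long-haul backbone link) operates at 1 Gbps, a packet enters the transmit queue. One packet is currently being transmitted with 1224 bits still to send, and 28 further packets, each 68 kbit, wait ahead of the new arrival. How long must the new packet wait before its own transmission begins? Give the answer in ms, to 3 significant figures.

1.91 ms

Each queued packet: L/R = 68000/1000000000 = 0.068 ms.
28 queued → 1.904 ms.
Plus remaining 1224 bits of current packet: 0.001224 ms.
Queuing delay = 1.91 ms.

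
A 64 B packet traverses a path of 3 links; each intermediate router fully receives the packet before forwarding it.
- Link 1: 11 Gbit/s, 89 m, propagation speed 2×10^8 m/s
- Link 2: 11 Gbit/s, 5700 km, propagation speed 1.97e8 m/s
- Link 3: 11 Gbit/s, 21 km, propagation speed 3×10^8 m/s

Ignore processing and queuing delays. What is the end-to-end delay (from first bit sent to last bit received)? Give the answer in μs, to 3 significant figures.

L = 64 × 8 = 512 bits.
Transmission delay per hop = L/R = 512/11000000000 = 0.0465455 μs; 3 hops → 0.139636 μs.
Propagation delays (d/s per hop): 0.445, 28934, 70 μs; sum = 29004.5 μs.
End-to-end = 29000 μs.

29000 μs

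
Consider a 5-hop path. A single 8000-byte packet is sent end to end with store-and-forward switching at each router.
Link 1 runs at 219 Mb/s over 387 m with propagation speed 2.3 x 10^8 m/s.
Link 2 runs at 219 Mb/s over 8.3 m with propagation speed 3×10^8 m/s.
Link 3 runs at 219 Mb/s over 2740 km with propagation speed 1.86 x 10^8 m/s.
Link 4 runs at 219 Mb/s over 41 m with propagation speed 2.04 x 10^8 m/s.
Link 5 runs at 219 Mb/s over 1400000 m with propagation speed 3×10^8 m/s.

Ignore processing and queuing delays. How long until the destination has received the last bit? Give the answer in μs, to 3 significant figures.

L = 8000 × 8 = 64000 bits.
Transmission delay per hop = L/R = 64000/219000000 = 292.237 μs; 5 hops → 1461.19 μs.
Propagation delays (d/s per hop): 1.68261, 0.0276667, 14731.2, 0.20098, 4666.67 μs; sum = 19399.8 μs.
End-to-end = 20900 μs.

20900 μs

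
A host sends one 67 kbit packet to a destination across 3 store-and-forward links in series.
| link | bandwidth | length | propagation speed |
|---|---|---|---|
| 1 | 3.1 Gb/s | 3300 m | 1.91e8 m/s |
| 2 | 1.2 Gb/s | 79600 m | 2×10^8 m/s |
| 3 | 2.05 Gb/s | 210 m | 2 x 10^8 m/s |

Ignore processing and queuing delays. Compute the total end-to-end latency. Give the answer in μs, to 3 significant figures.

526 μs

L = 67000 bits.
Transmission delays (L/R per hop): 21.6129, 55.8333, 32.6829 μs; sum = 110.129 μs.
Propagation delays (d/s per hop): 17.2775, 398, 1.05 μs; sum = 416.327 μs.
End-to-end = 526 μs.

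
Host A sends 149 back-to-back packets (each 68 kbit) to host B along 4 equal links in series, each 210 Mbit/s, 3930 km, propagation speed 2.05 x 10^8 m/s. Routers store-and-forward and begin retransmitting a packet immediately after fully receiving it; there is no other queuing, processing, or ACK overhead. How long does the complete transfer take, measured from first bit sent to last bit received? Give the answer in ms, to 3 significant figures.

Per-hop transmission t_tx = L/R = 68000/210000000 = 0.32381 ms.
Per-hop propagation t_prop = 3930000/2.05e+08 = 19.1707 ms.
Pipeline fill: first packet needs 4·t_tx to clear all hops; remaining 148 packets each add one t_tx.
Total = (4+149-1)·t_tx + 4·t_prop = 152·0.32381 + 4·19.1707 = 126 ms.

126 ms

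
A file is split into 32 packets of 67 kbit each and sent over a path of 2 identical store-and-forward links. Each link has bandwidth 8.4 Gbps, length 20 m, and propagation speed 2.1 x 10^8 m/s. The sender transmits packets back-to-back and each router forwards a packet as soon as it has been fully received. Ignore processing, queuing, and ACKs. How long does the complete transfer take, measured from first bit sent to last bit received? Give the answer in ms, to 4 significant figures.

Per-hop transmission t_tx = L/R = 67000/8400000000 = 0.00797619 ms.
Per-hop propagation t_prop = 20/210000000 = 9.52381e-05 ms.
Pipeline fill: first packet needs 2·t_tx to clear all hops; remaining 31 packets each add one t_tx.
Total = (2+32-1)·t_tx + 2·t_prop = 33·0.00797619 + 2·9.52381e-05 = 0.2634 ms.

0.2634 ms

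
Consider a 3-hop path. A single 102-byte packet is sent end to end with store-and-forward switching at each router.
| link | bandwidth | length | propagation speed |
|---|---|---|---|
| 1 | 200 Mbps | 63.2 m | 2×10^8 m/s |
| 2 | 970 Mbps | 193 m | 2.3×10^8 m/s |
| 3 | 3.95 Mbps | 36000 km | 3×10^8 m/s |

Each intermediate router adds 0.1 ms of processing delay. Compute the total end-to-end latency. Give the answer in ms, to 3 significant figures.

L = 102 × 8 = 816 bits.
Transmission delays (L/R per hop): 0.00408, 0.000841237, 0.206582 ms; sum = 0.211504 ms.
Propagation delays (d/s per hop): 0.000316, 0.00083913, 120 ms; sum = 120.001 ms.
Processing at 2 router(s): 2 × 0.1 ms = 0.2 ms.
End-to-end = 120 ms.

120 ms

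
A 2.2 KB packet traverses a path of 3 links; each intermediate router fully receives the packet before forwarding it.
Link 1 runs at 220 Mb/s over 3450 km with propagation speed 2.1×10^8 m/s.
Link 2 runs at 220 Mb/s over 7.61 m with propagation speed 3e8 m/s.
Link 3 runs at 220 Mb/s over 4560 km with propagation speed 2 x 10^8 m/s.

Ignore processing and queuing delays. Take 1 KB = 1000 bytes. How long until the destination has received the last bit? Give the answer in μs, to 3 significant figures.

L = 17600 bits.
Transmission delay per hop = L/R = 17600/220000000 = 80 μs; 3 hops → 240 μs.
Propagation delays (d/s per hop): 16428.6, 0.0253667, 22800 μs; sum = 39228.6 μs.
End-to-end = 39500 μs.

39500 μs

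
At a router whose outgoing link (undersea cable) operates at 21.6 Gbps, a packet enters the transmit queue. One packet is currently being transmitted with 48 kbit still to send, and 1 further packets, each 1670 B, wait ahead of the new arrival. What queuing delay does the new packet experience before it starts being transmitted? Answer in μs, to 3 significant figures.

2.84 μs

Each queued packet: L/R = 13360/21600000000 = 0.618519 μs.
1 queued → 0.618519 μs.
Plus remaining 48000 bits of current packet: 2.22222 μs.
Queuing delay = 2.84 μs.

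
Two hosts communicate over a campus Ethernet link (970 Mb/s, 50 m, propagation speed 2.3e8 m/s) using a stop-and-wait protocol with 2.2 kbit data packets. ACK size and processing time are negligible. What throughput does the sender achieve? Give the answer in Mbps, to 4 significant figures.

t_tx = L/R = 2200/970000000 = 2.26804e-06 s.
t_prop = 50/2.3e+08 = 2.17391e-07 s; RTT = 4.34783e-07 s.
Cycle = t_tx + RTT = 2.70282e-06 s.
Throughput = L / cycle = 2200 / 2.70282e-06 = 814.0 Mbps.

814.0 Mbps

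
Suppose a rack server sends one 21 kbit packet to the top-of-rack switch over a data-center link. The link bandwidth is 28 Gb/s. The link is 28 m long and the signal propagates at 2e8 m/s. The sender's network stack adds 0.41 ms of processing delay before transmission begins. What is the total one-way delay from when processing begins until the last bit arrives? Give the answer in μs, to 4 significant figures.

L = 21000 bits.
Transmission delay = L/R = 21000 / 28000000000 = 0.75 μs.
Propagation delay = d/s = 28 m / 200000000 m/s = 0.14 μs.
Plus processing delay 0.41 ms = 410 μs.
Total = 410.9 μs.

410.9 μs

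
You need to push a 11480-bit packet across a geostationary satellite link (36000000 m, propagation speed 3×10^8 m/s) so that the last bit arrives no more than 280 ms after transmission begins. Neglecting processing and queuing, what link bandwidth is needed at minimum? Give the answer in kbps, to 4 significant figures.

Propagation delay = 36000000 / 300000000 = 120 ms.
Transmission budget = 280 − 120 = 160 ms.
R ≥ L / t_tx = 11480 bits / 0.16 s = 71.75 kbps.

71.75 kbps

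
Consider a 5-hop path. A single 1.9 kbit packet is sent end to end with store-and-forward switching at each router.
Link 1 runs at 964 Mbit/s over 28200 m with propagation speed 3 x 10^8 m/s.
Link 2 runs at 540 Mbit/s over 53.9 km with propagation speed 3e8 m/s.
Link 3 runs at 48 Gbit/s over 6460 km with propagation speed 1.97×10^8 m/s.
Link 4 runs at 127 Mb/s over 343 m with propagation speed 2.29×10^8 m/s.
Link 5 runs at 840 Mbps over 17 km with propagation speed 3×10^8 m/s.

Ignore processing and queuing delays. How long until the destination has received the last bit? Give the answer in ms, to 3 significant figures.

L = 1900 bits.
Transmission delays (L/R per hop): 0.00197095, 0.00351852, 3.95833e-05, 0.0149606, 0.0022619 ms; sum = 0.0227516 ms.
Propagation delays (d/s per hop): 0.094, 0.179667, 32.7919, 0.00149782, 0.0566667 ms; sum = 33.1237 ms.
End-to-end = 33.1 ms.

33.1 ms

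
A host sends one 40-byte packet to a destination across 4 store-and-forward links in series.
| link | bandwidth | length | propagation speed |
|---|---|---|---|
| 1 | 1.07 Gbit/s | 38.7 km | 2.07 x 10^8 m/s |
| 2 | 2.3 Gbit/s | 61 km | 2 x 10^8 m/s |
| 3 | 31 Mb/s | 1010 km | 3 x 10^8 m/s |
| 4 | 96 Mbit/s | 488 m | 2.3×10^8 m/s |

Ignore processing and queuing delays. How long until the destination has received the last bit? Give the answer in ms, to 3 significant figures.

L = 40 × 8 = 320 bits.
Transmission delays (L/R per hop): 0.000299065, 0.00013913, 0.0103226, 0.00333333 ms; sum = 0.0140941 ms.
Propagation delays (d/s per hop): 0.186957, 0.305, 3.36667, 0.00212174 ms; sum = 3.86074 ms.
End-to-end = 3.87 ms.

3.87 ms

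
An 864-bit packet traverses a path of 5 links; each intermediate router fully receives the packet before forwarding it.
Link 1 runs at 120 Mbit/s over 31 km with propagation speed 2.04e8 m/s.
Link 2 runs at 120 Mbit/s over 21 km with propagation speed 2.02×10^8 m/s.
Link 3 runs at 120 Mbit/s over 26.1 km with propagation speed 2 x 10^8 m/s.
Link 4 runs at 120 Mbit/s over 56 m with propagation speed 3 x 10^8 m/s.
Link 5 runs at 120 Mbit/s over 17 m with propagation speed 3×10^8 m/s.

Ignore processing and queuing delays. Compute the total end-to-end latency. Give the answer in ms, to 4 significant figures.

0.4227 ms

Transmission delay per hop = L/R = 864/120000000 = 0.0072 ms; 5 hops → 0.036 ms.
Propagation delays (d/s per hop): 0.151961, 0.10396, 0.1305, 0.000186667, 5.66667e-05 ms; sum = 0.386665 ms.
End-to-end = 0.4227 ms.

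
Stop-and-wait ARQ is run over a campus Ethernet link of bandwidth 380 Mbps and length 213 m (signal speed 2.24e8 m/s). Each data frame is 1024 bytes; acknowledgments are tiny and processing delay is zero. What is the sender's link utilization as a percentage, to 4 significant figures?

t_tx = L/R = 8192/380000000 = 2.15579e-05 s.
t_prop = 213/2.24e+08 = 9.50893e-07 s; RTT = 1.90179e-06 s.
Cycle = t_tx + RTT = 2.34597e-05 s.
Utilization = t_tx / cycle = 2.15579e-05/2.34597e-05 = 91.89 %.

91.89 %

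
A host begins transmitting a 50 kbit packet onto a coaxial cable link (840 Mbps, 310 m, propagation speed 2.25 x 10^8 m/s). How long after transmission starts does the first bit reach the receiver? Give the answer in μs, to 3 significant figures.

1.38 μs

First bit experiences only propagation delay: d/s = 310/225000000 = 1.38 μs.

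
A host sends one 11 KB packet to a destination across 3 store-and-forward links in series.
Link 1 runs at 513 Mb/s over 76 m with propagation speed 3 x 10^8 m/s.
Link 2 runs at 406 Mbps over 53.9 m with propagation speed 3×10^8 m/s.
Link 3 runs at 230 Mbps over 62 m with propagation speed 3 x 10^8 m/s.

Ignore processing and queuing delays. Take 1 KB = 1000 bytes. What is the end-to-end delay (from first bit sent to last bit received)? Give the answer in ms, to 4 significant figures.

0.7715 ms

L = 88000 bits.
Transmission delays (L/R per hop): 0.17154, 0.216749, 0.382609 ms; sum = 0.770897 ms.
Propagation delays (d/s per hop): 0.000253333, 0.000179667, 0.000206667 ms; sum = 0.000639667 ms.
End-to-end = 0.7715 ms.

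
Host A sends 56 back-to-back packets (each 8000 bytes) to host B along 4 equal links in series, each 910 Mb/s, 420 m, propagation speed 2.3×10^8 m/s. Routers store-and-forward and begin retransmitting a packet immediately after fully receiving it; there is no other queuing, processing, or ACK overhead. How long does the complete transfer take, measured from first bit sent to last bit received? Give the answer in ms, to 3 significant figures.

Per-hop transmission t_tx = L/R = 64000/910000000 = 0.0703297 ms.
Per-hop propagation t_prop = 420/2.3e+08 = 0.00182609 ms.
Pipeline fill: first packet needs 4·t_tx to clear all hops; remaining 55 packets each add one t_tx.
Total = (4+56-1)·t_tx + 4·t_prop = 59·0.0703297 + 4·0.00182609 = 4.16 ms.

4.16 ms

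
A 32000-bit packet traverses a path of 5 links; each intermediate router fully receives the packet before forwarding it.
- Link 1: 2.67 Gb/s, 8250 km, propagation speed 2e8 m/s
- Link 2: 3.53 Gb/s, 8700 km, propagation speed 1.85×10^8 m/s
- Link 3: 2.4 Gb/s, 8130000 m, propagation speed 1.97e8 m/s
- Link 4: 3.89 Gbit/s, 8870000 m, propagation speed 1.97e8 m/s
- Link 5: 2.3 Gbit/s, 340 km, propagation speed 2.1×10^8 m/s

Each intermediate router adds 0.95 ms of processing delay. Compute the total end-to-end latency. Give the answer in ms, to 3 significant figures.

180 ms

Transmission delays (L/R per hop): 0.011985, 0.00906516, 0.0133333, 0.00822622, 0.013913 ms; sum = 0.0565228 ms.
Propagation delays (d/s per hop): 41.25, 47.027, 41.269, 45.0254, 1.61905 ms; sum = 176.19 ms.
Processing at 4 router(s): 4 × 0.95 ms = 3.8 ms.
End-to-end = 180 ms.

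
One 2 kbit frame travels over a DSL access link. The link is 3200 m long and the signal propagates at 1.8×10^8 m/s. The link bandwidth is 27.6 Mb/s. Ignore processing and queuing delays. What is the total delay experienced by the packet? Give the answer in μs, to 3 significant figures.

L = 2000 bits.
Transmission delay = L/R = 2000 / 27600000 = 72.4638 μs.
Propagation delay = d/s = 3200 m / 180000000 m/s = 17.7778 μs.
Total = 90.2 μs.

90.2 μs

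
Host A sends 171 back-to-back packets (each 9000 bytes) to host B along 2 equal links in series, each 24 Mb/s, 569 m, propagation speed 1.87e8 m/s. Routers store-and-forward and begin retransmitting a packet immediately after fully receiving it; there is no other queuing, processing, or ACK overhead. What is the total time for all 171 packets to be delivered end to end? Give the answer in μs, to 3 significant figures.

Per-hop transmission t_tx = L/R = 72000/24000000 = 3000 μs.
Per-hop propagation t_prop = 569/187000000 = 3.04278 μs.
Pipeline fill: first packet needs 2·t_tx to clear all hops; remaining 170 packets each add one t_tx.
Total = (2+171-1)·t_tx + 2·t_prop = 172·3000 + 2·3.04278 = 516000 μs.

516000 μs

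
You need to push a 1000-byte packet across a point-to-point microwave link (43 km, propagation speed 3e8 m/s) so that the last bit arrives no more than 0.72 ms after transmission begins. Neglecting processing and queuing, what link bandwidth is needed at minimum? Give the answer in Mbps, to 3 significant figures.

L = 8000 bits.
Propagation delay = 43000 / 300000000 = 0.143333 ms.
Transmission budget = 0.72 − 0.143333 = 0.576667 ms.
R ≥ L / t_tx = 8000 bits / 0.000576667 s = 13.9 Mbps.

13.9 Mbps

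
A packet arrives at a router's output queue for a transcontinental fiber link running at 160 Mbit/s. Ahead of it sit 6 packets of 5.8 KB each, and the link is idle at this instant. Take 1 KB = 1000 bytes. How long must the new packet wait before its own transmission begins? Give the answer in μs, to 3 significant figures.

1740 μs

Each queued packet: L/R = 46400/160000000 = 290 μs.
6 queued → 1740 μs.
Queuing delay = 1740 μs.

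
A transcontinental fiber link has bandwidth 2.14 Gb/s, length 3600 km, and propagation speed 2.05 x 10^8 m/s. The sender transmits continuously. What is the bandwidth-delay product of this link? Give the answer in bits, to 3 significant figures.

Propagation delay = 3600000 / 2.05e+08 = 0.017561 s.
BDP = R × t_prop = 2.14e+09 × 0.017561 = 37580500 bits.

37600000 bits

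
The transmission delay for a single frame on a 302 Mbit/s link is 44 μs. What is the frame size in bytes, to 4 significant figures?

L = R × t_tx = 302000000 b/s × 4.4e-05 s = 13288 bits.
In bytes: 13288 / 8 = 1661 bytes.

1661 bytes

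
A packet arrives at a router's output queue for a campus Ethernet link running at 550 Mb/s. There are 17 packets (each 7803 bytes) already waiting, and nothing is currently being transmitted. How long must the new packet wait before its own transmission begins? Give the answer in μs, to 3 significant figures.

1930 μs

Each queued packet: L/R = 62424/550000000 = 113.498 μs.
17 queued → 1929.47 μs.
Queuing delay = 1930 μs.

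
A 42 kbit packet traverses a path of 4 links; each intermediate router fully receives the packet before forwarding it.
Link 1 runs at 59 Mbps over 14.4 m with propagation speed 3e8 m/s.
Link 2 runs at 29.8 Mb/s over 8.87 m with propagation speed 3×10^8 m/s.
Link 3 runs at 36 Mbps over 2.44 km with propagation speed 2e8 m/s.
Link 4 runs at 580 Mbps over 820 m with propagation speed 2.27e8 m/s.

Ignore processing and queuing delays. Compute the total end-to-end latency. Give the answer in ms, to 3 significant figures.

3.38 ms

L = 42000 bits.
Transmission delays (L/R per hop): 0.711864, 1.4094, 1.16667, 0.0724138 ms; sum = 3.36034 ms.
Propagation delays (d/s per hop): 4.8e-05, 2.95667e-05, 0.0122, 0.00361233 ms; sum = 0.0158899 ms.
End-to-end = 3.38 ms.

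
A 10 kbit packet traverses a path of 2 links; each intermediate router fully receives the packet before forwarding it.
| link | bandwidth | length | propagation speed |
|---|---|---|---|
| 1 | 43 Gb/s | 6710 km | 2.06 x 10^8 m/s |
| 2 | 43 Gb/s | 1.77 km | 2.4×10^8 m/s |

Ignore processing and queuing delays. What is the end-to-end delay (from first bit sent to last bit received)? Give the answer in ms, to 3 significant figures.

L = 10000 bits.
Transmission delay per hop = L/R = 10000/43000000000 = 0.000232558 ms; 2 hops → 0.000465116 ms.
Propagation delays (d/s per hop): 32.5728, 0.007375 ms; sum = 32.5802 ms.
End-to-end = 32.6 ms.

32.6 ms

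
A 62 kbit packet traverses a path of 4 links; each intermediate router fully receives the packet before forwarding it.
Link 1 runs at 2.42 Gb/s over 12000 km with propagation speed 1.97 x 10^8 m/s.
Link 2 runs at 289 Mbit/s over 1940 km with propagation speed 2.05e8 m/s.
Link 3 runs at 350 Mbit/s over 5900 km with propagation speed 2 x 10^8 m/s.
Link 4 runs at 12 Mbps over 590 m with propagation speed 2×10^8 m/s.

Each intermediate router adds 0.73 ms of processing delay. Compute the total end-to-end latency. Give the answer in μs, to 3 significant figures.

108000 μs

L = 62000 bits.
Transmission delays (L/R per hop): 25.6198, 214.533, 177.143, 5166.67 μs; sum = 5583.96 μs.
Propagation delays (d/s per hop): 60913.7, 9463.41, 29500, 2.95 μs; sum = 99880.1 μs.
Processing at 3 router(s): 3 × 0.73 ms = 2190 μs.
End-to-end = 108000 μs.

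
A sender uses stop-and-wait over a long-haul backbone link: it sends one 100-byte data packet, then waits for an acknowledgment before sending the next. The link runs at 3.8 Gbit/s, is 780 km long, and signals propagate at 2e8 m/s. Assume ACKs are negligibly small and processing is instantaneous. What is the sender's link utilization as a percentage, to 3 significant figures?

t_tx = L/R = 800/3800000000 = 2.10526e-07 s.
t_prop = 780000/200000000 = 0.0039 s; RTT = 0.0078 s.
Cycle = t_tx + RTT = 0.00780021 s.
Utilization = t_tx / cycle = 2.10526e-07/0.00780021 = 0.00270 %.

0.00270 %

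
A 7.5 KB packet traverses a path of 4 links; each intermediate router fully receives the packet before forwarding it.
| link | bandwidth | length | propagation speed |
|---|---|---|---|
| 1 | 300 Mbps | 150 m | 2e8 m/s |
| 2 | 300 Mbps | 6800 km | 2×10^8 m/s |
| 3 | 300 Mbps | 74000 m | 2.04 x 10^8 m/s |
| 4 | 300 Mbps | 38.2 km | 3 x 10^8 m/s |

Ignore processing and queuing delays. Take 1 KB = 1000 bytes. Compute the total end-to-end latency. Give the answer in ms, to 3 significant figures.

L = 60000 bits.
Transmission delay per hop = L/R = 60000/300000000 = 0.2 ms; 4 hops → 0.8 ms.
Propagation delays (d/s per hop): 0.00075, 34, 0.362745, 0.127333 ms; sum = 34.4908 ms.
End-to-end = 35.3 ms.

35.3 ms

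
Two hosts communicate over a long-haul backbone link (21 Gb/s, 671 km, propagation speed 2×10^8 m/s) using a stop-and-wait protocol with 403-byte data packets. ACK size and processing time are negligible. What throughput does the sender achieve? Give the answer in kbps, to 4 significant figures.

t_tx = L/R = 3224/21000000000 = 1.53524e-07 s.
t_prop = 671000/200000000 = 0.003355 s; RTT = 0.00671 s.
Cycle = t_tx + RTT = 0.00671015 s.
Throughput = L / cycle = 3224 / 0.00671015 = 480.5 kbps.

480.5 kbps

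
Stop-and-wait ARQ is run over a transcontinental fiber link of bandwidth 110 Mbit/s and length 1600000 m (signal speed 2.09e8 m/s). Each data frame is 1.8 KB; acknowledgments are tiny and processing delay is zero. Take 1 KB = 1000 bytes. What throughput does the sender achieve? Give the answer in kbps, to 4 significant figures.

932.5 kbps

t_tx = L/R = 14400/110000000 = 0.000130909 s.
t_prop = 1600000/209000000 = 0.0076555 s; RTT = 0.015311 s.
Cycle = t_tx + RTT = 0.0154419 s.
Throughput = L / cycle = 14400 / 0.0154419 = 932.5 kbps.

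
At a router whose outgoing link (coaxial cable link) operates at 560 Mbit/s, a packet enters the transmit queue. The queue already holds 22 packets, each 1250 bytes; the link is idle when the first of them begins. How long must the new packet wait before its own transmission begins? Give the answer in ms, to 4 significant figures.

Each queued packet: L/R = 10000/560000000 = 0.0178571 ms.
22 queued → 0.392857 ms.
Queuing delay = 0.3929 ms.

0.3929 ms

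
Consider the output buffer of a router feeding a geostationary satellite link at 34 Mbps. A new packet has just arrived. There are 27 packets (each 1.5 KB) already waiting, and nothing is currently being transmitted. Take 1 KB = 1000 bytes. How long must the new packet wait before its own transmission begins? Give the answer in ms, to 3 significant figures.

9.53 ms

Each queued packet: L/R = 12000/34000000 = 0.352941 ms.
27 queued → 9.52941 ms.
Queuing delay = 9.53 ms.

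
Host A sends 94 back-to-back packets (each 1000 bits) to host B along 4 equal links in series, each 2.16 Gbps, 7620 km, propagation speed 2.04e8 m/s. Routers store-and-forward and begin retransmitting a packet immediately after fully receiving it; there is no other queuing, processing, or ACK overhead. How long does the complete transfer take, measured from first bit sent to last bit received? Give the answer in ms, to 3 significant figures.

149 ms

Per-hop transmission t_tx = L/R = 1000/2160000000 = 0.000462963 ms.
Per-hop propagation t_prop = 7620000/204000000 = 37.3529 ms.
Pipeline fill: first packet needs 4·t_tx to clear all hops; remaining 93 packets each add one t_tx.
Total = (4+94-1)·t_tx + 4·t_prop = 97·0.000462963 + 4·37.3529 = 149 ms.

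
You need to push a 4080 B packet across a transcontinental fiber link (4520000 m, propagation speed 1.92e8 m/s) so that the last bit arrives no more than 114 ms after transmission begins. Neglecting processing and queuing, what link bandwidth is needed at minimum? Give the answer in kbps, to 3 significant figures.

L = 32640 bits.
Propagation delay = 4520000 / 192000000 = 23.5417 ms.
Transmission budget = 114 − 23.5417 = 90.4583 ms.
R ≥ L / t_tx = 32640 bits / 0.0904583 s = 361 kbps.

361 kbps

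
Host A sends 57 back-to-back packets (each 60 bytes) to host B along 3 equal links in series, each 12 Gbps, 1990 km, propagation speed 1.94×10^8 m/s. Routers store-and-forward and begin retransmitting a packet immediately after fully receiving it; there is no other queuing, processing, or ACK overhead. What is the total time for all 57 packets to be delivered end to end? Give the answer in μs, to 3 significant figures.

Per-hop transmission t_tx = L/R = 480/12000000000 = 0.04 μs.
Per-hop propagation t_prop = 1990000/194000000 = 10257.7 μs.
Pipeline fill: first packet needs 3·t_tx to clear all hops; remaining 56 packets each add one t_tx.
Total = (3+57-1)·t_tx + 3·t_prop = 59·0.04 + 3·10257.7 = 30800 μs.

30800 μs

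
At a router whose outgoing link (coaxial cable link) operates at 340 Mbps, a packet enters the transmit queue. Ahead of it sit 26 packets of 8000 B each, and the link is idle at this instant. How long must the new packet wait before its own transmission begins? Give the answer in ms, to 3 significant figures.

4.89 ms

Each queued packet: L/R = 64000/340000000 = 0.188235 ms.
26 queued → 4.89412 ms.
Queuing delay = 4.89 ms.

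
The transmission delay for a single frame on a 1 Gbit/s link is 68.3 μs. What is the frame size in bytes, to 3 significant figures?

8540 bytes

L = R × t_tx = 1000000000 b/s × 6.83e-05 s = 68300 bits.
In bytes: 68300 / 8 = 8540 bytes.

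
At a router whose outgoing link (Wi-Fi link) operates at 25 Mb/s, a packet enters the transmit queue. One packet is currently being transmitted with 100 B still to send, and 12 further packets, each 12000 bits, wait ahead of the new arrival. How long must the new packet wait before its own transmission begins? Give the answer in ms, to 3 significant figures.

5.79 ms

Each queued packet: L/R = 12000/25000000 = 0.48 ms.
12 queued → 5.76 ms.
Plus remaining 800 bits of current packet: 0.032 ms.
Queuing delay = 5.79 ms.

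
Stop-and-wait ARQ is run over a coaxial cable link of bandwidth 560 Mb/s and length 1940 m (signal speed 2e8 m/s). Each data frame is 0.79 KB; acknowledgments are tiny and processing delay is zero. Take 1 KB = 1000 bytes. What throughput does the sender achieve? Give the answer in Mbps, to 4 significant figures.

t_tx = L/R = 6320/560000000 = 1.12857e-05 s.
t_prop = 1940/200000000 = 9.7e-06 s; RTT = 1.94e-05 s.
Cycle = t_tx + RTT = 3.06857e-05 s.
Throughput = L / cycle = 6320 / 3.06857e-05 = 206.0 Mbps.

206.0 Mbps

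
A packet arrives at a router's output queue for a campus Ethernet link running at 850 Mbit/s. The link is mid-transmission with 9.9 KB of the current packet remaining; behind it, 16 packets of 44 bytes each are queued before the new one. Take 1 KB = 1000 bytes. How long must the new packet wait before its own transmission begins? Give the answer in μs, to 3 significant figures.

Each queued packet: L/R = 352/850000000 = 0.414118 μs.
16 queued → 6.62588 μs.
Plus remaining 79200 bits of current packet: 93.1765 μs.
Queuing delay = 99.8 μs.

99.8 μs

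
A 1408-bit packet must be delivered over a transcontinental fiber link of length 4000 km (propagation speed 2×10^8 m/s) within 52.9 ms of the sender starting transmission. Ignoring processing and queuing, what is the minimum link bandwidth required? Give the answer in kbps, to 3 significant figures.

42.8 kbps

Propagation delay = 4000000 / 200000000 = 20 ms.
Transmission budget = 52.9 − 20 = 32.9 ms.
R ≥ L / t_tx = 1408 bits / 0.0329 s = 42.8 kbps.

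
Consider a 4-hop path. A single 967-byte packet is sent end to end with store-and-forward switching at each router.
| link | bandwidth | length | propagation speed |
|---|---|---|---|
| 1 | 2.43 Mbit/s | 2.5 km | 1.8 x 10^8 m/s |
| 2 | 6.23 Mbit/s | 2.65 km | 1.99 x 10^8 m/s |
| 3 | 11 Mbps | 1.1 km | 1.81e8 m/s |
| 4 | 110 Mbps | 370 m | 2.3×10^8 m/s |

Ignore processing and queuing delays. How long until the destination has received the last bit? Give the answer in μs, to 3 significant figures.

L = 967 × 8 = 7736 bits.
Transmission delays (L/R per hop): 3183.54, 1241.73, 703.273, 70.3273 μs; sum = 5198.87 μs.
Propagation delays (d/s per hop): 13.8889, 13.3166, 6.07735, 1.6087 μs; sum = 34.8915 μs.
End-to-end = 5230 μs.

5230 μs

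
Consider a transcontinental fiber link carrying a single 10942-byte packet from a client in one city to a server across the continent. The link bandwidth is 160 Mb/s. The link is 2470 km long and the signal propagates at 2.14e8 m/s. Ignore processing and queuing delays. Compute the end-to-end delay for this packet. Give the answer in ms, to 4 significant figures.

12.09 ms

L = 10942 × 8 = 87536 bits.
Transmission delay = L/R = 87536 / 160000000 = 0.5471 ms.
Propagation delay = d/s = 2470000 m / 214000000 m/s = 11.5421 ms.
Total = 12.09 ms.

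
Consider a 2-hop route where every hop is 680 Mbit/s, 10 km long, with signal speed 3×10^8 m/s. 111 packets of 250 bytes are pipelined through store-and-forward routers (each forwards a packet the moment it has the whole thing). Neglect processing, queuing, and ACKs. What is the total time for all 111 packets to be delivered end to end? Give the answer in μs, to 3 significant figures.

396 μs

Per-hop transmission t_tx = L/R = 2000/680000000 = 2.94118 μs.
Per-hop propagation t_prop = 10000/300000000 = 33.3333 μs.
Pipeline fill: first packet needs 2·t_tx to clear all hops; remaining 110 packets each add one t_tx.
Total = (2+111-1)·t_tx + 2·t_prop = 112·2.94118 + 2·33.3333 = 396 μs.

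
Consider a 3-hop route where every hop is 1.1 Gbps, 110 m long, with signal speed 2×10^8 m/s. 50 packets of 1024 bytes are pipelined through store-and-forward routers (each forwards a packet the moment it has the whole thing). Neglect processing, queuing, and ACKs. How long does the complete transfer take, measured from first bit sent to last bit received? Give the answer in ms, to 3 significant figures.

0.389 ms

Per-hop transmission t_tx = L/R = 8192/1100000000 = 0.00744727 ms.
Per-hop propagation t_prop = 110/200000000 = 0.00055 ms.
Pipeline fill: first packet needs 3·t_tx to clear all hops; remaining 49 packets each add one t_tx.
Total = (3+50-1)·t_tx + 3·t_prop = 52·0.00744727 + 3·0.00055 = 0.389 ms.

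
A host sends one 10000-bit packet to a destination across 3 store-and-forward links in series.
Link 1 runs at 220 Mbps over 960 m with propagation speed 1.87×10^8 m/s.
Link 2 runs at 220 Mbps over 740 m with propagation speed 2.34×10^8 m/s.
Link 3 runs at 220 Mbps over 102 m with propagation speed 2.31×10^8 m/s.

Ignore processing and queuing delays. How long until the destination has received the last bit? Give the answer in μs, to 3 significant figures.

145 μs

Transmission delay per hop = L/R = 10000/220000000 = 45.4545 μs; 3 hops → 136.364 μs.
Propagation delays (d/s per hop): 5.13369, 3.16239, 0.441558 μs; sum = 8.73764 μs.
End-to-end = 145 μs.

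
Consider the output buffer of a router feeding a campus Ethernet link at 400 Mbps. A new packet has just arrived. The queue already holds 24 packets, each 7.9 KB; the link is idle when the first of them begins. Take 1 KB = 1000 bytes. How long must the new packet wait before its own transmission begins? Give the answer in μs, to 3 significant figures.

Each queued packet: L/R = 63200/400000000 = 158 μs.
24 queued → 3792 μs.
Queuing delay = 3790 μs.

3790 μs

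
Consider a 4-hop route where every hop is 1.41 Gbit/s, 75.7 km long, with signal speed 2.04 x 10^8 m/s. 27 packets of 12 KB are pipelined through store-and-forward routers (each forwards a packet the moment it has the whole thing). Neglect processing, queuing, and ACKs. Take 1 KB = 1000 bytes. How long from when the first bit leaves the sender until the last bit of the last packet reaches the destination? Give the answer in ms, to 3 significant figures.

Per-hop transmission t_tx = L/R = 96000/1410000000 = 0.0680851 ms.
Per-hop propagation t_prop = 75700/204000000 = 0.371078 ms.
Pipeline fill: first packet needs 4·t_tx to clear all hops; remaining 26 packets each add one t_tx.
Total = (4+27-1)·t_tx + 4·t_prop = 30·0.0680851 + 4·0.371078 = 3.53 ms.

3.53 ms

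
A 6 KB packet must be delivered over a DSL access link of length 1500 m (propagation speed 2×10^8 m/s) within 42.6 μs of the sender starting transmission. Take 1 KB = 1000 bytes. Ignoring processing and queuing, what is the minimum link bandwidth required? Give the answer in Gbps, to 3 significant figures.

1.37 Gbps

L = 48000 bits.
Propagation delay = 1500 / 200000000 = 7.5 μs.
Transmission budget = 42.6 − 7.5 = 35.1 μs.
R ≥ L / t_tx = 48000 bits / 3.51e-05 s = 1.37 Gbps.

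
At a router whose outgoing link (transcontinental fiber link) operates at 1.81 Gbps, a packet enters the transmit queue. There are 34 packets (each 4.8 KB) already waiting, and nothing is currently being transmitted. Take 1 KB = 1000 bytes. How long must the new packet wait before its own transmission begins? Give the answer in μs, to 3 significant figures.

721 μs

Each queued packet: L/R = 38400/1810000000 = 21.2155 μs.
34 queued → 721.326 μs.
Queuing delay = 721 μs.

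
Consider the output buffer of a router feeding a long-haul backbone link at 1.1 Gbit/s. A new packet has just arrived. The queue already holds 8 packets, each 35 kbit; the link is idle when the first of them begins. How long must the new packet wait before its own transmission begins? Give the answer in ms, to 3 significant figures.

Each queued packet: L/R = 35000/1100000000 = 0.0318182 ms.
8 queued → 0.254545 ms.
Queuing delay = 0.255 ms.

0.255 ms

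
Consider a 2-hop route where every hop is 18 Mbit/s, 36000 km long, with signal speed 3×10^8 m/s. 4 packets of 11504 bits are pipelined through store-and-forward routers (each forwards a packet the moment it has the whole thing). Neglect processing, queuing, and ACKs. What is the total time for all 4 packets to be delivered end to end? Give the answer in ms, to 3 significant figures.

Per-hop transmission t_tx = L/R = 11504/18000000 = 0.639111 ms.
Per-hop propagation t_prop = 36000000/300000000 = 120 ms.
Pipeline fill: first packet needs 2·t_tx to clear all hops; remaining 3 packets each add one t_tx.
Total = (2+4-1)·t_tx + 2·t_prop = 5·0.639111 + 2·120 = 243 ms.

243 ms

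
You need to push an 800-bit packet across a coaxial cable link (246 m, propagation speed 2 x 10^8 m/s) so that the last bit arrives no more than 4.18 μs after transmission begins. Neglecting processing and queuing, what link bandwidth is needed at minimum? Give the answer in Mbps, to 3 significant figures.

271 Mbps

Propagation delay = 246 / 200000000 = 1.23 μs.
Transmission budget = 4.18 − 1.23 = 2.95 μs.
R ≥ L / t_tx = 800 bits / 2.95e-06 s = 271 Mbps.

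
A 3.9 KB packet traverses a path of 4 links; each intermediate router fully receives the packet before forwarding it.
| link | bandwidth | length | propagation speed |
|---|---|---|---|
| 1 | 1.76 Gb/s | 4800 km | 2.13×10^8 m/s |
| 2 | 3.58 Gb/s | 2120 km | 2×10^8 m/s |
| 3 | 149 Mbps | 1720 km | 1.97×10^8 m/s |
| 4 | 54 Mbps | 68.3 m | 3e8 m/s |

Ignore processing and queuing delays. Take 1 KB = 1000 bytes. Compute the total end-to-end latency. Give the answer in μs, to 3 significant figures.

L = 31200 bits.
Transmission delays (L/R per hop): 17.7273, 8.71508, 209.396, 577.778 μs; sum = 813.616 μs.
Propagation delays (d/s per hop): 22535.2, 10600, 8730.96, 0.227667 μs; sum = 41866.4 μs.
End-to-end = 42700 μs.

42700 μs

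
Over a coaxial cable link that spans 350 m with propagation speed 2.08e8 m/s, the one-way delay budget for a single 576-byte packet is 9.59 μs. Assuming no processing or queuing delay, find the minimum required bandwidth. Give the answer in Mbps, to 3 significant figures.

583 Mbps

L = 4608 bits.
Propagation delay = 350 / 208000000 = 1.68269 μs.
Transmission budget = 9.59 − 1.68269 = 7.90731 μs.
R ≥ L / t_tx = 4608 bits / 7.90731e-06 s = 583 Mbps.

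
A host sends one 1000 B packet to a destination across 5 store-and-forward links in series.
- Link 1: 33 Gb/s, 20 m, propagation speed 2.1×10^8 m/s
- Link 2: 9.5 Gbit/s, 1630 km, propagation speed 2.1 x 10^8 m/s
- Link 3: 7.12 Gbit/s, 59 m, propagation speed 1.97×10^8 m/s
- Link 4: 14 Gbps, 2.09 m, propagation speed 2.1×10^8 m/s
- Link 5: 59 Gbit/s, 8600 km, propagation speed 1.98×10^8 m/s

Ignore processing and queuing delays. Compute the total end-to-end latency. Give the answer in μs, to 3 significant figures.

51200 μs

L = 1000 × 8 = 8000 bits.
Transmission delays (L/R per hop): 0.242424, 0.842105, 1.1236, 0.571429, 0.135593 μs; sum = 2.91515 μs.
Propagation delays (d/s per hop): 0.0952381, 7761.9, 0.299492, 0.00995238, 43434.3 μs; sum = 51196.7 μs.
End-to-end = 51200 μs.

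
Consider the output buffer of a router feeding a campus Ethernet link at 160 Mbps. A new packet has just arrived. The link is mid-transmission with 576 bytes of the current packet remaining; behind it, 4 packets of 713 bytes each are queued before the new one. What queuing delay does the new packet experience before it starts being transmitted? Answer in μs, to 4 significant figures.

Each queued packet: L/R = 5704/160000000 = 35.65 μs.
4 queued → 142.6 μs.
Plus remaining 4608 bits of current packet: 28.8 μs.
Queuing delay = 171.4 μs.

171.4 μs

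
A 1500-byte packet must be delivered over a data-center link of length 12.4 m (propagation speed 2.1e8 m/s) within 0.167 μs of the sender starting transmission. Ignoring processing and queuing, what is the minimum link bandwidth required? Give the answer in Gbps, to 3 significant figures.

111 Gbps

L = 12000 bits.
Propagation delay = 12.4 / 210000000 = 0.0590476 μs.
Transmission budget = 0.167 − 0.0590476 = 0.107952 μs.
R ≥ L / t_tx = 12000 bits / 1.07952e-07 s = 111 Gbps.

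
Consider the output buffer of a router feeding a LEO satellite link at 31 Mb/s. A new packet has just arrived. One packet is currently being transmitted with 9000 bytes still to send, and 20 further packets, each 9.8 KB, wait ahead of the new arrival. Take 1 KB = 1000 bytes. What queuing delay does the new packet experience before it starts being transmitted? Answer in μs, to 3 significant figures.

52900 μs

Each queued packet: L/R = 78400/31000000 = 2529.03 μs.
20 queued → 50580.6 μs.
Plus remaining 72000 bits of current packet: 2322.58 μs.
Queuing delay = 52900 μs.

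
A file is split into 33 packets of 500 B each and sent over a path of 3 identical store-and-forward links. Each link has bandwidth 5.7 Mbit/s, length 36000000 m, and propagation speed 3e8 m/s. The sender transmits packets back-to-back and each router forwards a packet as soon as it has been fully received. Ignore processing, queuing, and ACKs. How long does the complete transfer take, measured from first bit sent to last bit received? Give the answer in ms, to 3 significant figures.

Per-hop transmission t_tx = L/R = 4000/5700000 = 0.701754 ms.
Per-hop propagation t_prop = 36000000/300000000 = 120 ms.
Pipeline fill: first packet needs 3·t_tx to clear all hops; remaining 32 packets each add one t_tx.
Total = (3+33-1)·t_tx + 3·t_prop = 35·0.701754 + 3·120 = 385 ms.

385 ms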